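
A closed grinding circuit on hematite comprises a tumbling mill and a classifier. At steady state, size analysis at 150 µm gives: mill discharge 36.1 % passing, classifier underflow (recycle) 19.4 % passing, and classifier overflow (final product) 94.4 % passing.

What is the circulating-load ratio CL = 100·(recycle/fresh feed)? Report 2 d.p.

Classifier node, passing 150 µm:
d + r·d = r·u + o → r(d−u) = o−d
r = (94.4 − 36.1)/(36.1 − 19.4) = 58.3/16.7 = 3.4910
CL = 100·r = 349.10 %

CL = 349.10 %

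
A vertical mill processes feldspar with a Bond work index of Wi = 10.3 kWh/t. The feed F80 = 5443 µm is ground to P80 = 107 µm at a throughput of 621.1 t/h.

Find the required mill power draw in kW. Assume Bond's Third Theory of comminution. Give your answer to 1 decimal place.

W = 10 Wi (P80^-0.5 − F80^-0.5)
W = 10·10.3·(1/√107 − 1/√5443) = 10·10.3·(0.083119) = 8.5613 kWh/t
Power = W × throughput = 8.5613 kWh/t × 621.1 t/h = 5317.4 kW

P = 5317.4 kW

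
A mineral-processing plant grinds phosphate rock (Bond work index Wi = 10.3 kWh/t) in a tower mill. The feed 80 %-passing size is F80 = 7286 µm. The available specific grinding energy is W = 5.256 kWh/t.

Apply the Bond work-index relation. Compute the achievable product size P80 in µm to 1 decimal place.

P80 = 254.0 µm

Bond:  W = 10 Wi (1/√P − 1/√F)
⇒ 1/√P80 = W/(10·Wi) + 1/√F80
  = 5.2560/(10·10.3) + 1/√7286 = 0.051029 + 0.011715 = 0.062744
P80 = (1/0.062744)² = 15.9377² = 254.01 µm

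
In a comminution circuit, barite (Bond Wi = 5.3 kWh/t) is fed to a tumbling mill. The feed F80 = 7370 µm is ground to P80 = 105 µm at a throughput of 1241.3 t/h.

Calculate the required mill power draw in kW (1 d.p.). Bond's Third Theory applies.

P = 5654.0 kW

W = 10·Wi·(P80^(-½) − F80^(-½))
W = 10·5.3·(1/√105 − 1/√7370) = 10·5.3·(0.085942) = 4.5549 kWh/t
Power = W × throughput = 4.5549 kWh/t × 1241.3 t/h = 5654.0 kW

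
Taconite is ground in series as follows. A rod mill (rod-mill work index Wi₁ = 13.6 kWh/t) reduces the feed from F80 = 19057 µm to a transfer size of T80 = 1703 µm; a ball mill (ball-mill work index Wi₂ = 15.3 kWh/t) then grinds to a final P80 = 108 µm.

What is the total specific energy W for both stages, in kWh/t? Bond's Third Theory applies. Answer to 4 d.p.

W = 13.3253 kWh/t

W = 10 Wi (P80^-0.5 − F80^-0.5)
Stage 1 (19057→1703 µm, Wi₁=13.6): W₁ = 10·13.6·(0.024232 − 0.007244) = 2.3104 kWh/t
Stage 2 (1703→108 µm, Wi₂=15.3): W₂ = 10·15.3·(0.096225 − 0.024232) = 11.0149 kWh/t
W = W₁ + W₂ = 2.3104 + 11.0149 = 13.3253 kWh/t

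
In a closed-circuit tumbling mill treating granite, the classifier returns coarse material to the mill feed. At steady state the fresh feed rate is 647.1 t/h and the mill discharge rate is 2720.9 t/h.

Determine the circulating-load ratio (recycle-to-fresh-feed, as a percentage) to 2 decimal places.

M = F + R at steady state, so:
R = M − F = 2720.9 − 647.1 = 2073.8 t/h
CL = 100·R/F = 100·2073.8/647.1 = 320.48 %

CL = 320.48 %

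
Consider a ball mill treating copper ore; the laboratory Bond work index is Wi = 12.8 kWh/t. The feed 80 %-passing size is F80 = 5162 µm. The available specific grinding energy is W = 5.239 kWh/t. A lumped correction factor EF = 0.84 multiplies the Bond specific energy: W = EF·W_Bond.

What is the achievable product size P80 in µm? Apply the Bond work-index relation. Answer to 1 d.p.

P80 = 254.8 µm

Bond:  W = 10 Wi (1/√P − 1/√F)
W_Bond = W / EF = 5.239 / 0.84 = 6.2369 kWh/t
⇒ 1/√P80 = W_Bond/(10 Wi) + 1/√F80
  = 6.2369/(10·12.8) + 1/√5162 = 0.048726 + 0.013918 = 0.062644
P80 = (1/0.062644)² = 15.9632² = 254.82 µm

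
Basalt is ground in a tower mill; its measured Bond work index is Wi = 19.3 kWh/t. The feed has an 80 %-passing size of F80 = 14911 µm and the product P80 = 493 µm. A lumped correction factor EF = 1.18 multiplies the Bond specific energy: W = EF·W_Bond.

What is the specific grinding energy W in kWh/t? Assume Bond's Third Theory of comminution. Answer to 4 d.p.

Bond: W = 10·Wi·(1/√P80 − 1/√F80)
1/√493 = 0.045038;  1/√14911 = 0.008189
W = 10·19.3·(0.045038 − 0.008189) = 7.1117 kWh/t
W_actual = 1.18 × 7.1117 = 8.3919 kWh/t

W = 8.3919 kWh/t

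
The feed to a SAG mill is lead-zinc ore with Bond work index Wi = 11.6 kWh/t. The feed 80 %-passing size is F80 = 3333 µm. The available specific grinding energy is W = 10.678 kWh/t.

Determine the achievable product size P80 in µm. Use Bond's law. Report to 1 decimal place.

W_Bond = 10·Wi·(1/√P₈₀ − 1/√F₈₀)
⇒ 1/√P80 = W/(10 Wi) + 1/√F80
  = 10.6780/(10·11.6) + 1/√3333 = 0.092052 + 0.017321 = 0.109373
P80 = (1/0.109373)² = 9.1430² = 83.59 µm

P80 = 83.6 µm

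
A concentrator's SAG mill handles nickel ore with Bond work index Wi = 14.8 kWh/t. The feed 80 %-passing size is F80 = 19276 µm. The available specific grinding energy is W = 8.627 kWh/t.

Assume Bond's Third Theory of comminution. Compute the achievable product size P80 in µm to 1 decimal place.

P80 = 233.1 µm

W = 10 Wi / √P80 − 10 Wi / √F80
⇒ 1/√P80 = W/(10·Wi) + 1/√F80
  = 8.6270/(10·14.8) + 1/√19276 = 0.058291 + 0.007203 = 0.065493
P80 = (1/0.065493)² = 15.2688² = 233.14 µm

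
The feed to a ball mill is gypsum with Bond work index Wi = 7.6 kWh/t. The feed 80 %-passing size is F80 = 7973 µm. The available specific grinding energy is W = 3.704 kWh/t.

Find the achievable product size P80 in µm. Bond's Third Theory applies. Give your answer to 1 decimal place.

P80 = 278.4 µm

Bond:  W = 10 Wi (1/√P − 1/√F)
⇒ 1/√P80 = W/(10·Wi) + 1/√F80
  = 3.7040/(10·7.6) + 1/√7973 = 0.048737 + 0.011199 = 0.059936
P80 = (1/0.059936)² = 16.6844² = 278.37 µm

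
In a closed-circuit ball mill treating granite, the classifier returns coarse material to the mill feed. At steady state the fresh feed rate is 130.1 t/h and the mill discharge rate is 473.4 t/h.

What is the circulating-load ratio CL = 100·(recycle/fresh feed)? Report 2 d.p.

Mill node: discharge = fresh + recycle.
R = M − F = 473.4 − 130.1 = 343.3 t/h
CL = 100·R/F = 100·343.3/130.1 = 263.87 %

CL = 263.87 %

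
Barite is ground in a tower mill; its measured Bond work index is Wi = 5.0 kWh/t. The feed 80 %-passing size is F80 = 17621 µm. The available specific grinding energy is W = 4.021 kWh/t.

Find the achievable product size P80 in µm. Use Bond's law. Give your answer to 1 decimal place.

P80 = 129.3 µm

W = 10·Wi·(P80^(-½) − F80^(-½))
⇒ 1/√P80 = W/(10 Wi) + 1/√F80
  = 4.0210/(10·5.0) + 1/√17621 = 0.080420 + 0.007533 = 0.087953
P80 = (1/0.087953)² = 11.3697² = 129.27 µm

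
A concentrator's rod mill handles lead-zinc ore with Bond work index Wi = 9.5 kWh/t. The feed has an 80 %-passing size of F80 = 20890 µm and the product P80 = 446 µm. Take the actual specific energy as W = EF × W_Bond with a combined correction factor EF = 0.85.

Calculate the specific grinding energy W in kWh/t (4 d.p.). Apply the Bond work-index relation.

W = 10 Wi (P80^-0.5 − F80^-0.5)
1/√446 = 0.047351;  1/√20890 = 0.006919
W = 10·9.5·(0.047351 − 0.006919) = 3.8411 kWh/t
Apply correction: 3.8411 × 0.85 = 3.2649 kWh/t

W = 3.2649 kWh/t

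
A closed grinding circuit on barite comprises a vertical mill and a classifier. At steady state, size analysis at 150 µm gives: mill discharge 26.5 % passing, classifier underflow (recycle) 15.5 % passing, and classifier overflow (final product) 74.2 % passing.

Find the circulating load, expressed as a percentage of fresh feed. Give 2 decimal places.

Balance %-passing 150 µm (r = R/F):
(1+r)d = ru + o → r = (o−d)/(d−u)
r = (74.2 − 26.5)/(26.5 − 15.5) = 47.7/11.0 = 4.3364
CL = 100·r = 433.64 %

CL = 433.64 %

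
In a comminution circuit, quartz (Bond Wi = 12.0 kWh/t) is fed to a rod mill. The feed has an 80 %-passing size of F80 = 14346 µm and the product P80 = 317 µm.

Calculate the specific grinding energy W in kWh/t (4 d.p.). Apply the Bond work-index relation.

W = 5.7380 kWh/t

W_Bond = 10·Wi·(1/√P₈₀ − 1/√F₈₀)
1/√317 = 0.056166;  1/√14346 = 0.008349
W = 10·12.0·(0.056166 − 0.008349) = 5.7380 kWh/t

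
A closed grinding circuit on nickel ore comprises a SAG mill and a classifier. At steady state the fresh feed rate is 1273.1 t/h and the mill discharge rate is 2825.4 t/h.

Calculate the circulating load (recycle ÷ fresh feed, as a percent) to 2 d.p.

Mill node: discharge = fresh + recycle.
R = M − F = 2825.4 − 1273.1 = 1552.3 t/h
CL = 100·R/F = 100·1552.3/1273.1 = 121.93 %

CL = 121.93 %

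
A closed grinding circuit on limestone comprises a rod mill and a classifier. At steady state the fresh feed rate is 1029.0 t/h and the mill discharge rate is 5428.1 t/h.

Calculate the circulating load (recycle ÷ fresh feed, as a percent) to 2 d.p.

CL = 427.51 %

Mill node: discharge = fresh + recycle.
R = M − F = 5428.1 − 1029.0 = 4399.1 t/h
CL = 100·R/F = 100·4399.1/1029.0 = 427.51 %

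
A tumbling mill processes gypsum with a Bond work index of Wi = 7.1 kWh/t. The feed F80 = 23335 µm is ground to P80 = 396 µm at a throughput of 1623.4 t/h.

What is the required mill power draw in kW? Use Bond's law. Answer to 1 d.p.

W = 10 Wi / √P80 − 10 Wi / √F80
W = 10·7.1·(1/√396 − 1/√23335) = 10·7.1·(0.043706) = 3.1031 kWh/t
Power = W × throughput = 3.1031 kWh/t × 1623.4 t/h = 5037.6 kW

P = 5037.6 kW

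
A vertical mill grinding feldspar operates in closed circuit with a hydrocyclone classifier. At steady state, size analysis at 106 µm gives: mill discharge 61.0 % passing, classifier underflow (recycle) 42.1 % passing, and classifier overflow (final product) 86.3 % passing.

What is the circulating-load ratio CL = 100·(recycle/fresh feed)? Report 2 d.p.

CL = 133.86 %

Two-product formula at 106 µm:
d + r·d = r·u + o → r(d−u) = o−d
r = (86.3 − 61.0)/(61.0 − 42.1) = 25.3/18.9 = 1.3386
CL = 100·r = 133.86 %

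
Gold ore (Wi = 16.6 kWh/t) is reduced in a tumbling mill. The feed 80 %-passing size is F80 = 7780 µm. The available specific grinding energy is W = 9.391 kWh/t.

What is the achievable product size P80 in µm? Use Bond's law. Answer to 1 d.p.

P80 = 216.8 µm

W = 10 Wi / √P80 − 10 Wi / √F80
⇒ 1/√P80 = W/(10 Wi) + 1/√F80
  = 9.3910/(10·16.6) + 1/√7780 = 0.056572 + 0.011337 = 0.067910
P80 = (1/0.067910)² = 14.7255² = 216.84 µm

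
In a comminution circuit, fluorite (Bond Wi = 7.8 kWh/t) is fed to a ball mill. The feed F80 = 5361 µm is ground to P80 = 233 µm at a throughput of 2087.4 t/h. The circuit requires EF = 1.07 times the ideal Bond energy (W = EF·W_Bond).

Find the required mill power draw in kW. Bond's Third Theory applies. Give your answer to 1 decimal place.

W = 10·Wi·(P80^(-½) − F80^(-½))
W = 10·7.8·(1/√233 − 1/√5361) = 10·7.8·(0.051854) = 4.0447 kWh/t
Corrected W = EF·W_Bond = 1.07·4.0447 = 4.3278 kWh/t
Mill draw = 4.3278 × 2087.4 = 9033.8 kW

P = 9033.8 kW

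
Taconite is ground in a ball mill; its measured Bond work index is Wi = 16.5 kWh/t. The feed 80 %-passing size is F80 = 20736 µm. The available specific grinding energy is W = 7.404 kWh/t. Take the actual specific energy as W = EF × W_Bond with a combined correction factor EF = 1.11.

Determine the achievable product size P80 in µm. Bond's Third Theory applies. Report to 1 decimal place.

W = 10 Wi / √P80 − 10 Wi / √F80
W_Bond = W / EF = 7.404 / 1.11 = 6.6703 kWh/t
1/√P80 = 1/√F80 + W_Bond/(10·Wi)
  = 6.6703/(10·16.5) + 1/√20736 = 0.040426 + 0.006944 = 0.047370
P80 = (1/0.047370)² = 21.1103² = 445.64 µm

P80 = 445.6 µm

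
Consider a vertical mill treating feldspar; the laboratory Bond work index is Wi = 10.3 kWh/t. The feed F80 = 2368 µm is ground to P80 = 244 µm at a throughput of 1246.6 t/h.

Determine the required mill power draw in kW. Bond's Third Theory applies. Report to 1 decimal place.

P = 5581.4 kW

W = 10·Wi·(P80^(-½) − F80^(-½))
W = 10·10.3·(1/√244 − 1/√2368) = 10·10.3·(0.043469) = 4.4773 kWh/t
Mill draw = 4.4773 × 1246.6 = 5581.4 kW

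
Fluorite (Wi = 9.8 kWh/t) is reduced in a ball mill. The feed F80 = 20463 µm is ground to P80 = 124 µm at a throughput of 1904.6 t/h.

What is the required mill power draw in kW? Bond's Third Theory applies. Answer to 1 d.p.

W = 10·Wi·(P80^(-½) − F80^(-½))
W = 10·9.8·(1/√124 − 1/√20463) = 10·9.8·(0.082812) = 8.1156 kWh/t
P = W·T = 8.1156·1904.6 = 15456.9 kW

P = 15456.9 kW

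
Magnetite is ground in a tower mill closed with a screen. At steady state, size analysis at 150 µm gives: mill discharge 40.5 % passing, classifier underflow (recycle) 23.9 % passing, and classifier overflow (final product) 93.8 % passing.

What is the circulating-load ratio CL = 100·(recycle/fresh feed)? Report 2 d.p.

CL = 321.08 %

Balance %-passing 150 µm (r = R/F):
r = (o − d)/(d − u)
r = (93.8 − 40.5)/(40.5 − 23.9) = 53.3/16.6 = 3.2108
CL = 100·r = 321.08 %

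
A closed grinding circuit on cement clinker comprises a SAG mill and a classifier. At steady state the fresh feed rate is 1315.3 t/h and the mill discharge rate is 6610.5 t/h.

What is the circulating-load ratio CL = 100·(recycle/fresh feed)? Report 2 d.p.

Mill node: discharge = fresh + recycle.
R = M − F = 6610.5 − 1315.3 = 5295.2 t/h
CL = 100·R/F = 100·5295.2/1315.3 = 402.58 %

CL = 402.58 %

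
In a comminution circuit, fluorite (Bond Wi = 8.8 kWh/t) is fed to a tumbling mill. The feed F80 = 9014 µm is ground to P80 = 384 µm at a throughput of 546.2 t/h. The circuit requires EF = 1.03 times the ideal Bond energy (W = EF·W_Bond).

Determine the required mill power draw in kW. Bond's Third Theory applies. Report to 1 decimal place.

P = 2005.0 kW

W = 10·Wi·[P80^(−½) − F80^(−½)]
W = 10·8.8·(1/√384 − 1/√9014) = 10·8.8·(0.040498) = 3.5639 kWh/t
Apply correction: 3.5639 × 1.03 = 3.6708 kWh/t
P = W·T = 3.6708·546.2 = 2005.0 kW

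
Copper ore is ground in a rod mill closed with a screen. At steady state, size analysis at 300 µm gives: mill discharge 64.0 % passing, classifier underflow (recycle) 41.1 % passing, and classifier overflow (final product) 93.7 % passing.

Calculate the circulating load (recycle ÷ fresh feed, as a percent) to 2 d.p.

Mass balance on the −300 µm fraction:
r = (o − d)/(d − u)
r = (93.7 − 64.0)/(64.0 − 41.1) = 29.7/22.9 = 1.2969
CL = 100·r = 129.69 %

CL = 129.69 %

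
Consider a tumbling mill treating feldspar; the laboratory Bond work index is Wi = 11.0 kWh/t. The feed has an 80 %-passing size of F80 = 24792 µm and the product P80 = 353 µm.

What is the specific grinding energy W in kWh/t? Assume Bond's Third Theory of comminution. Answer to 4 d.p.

W = 5.1561 kWh/t

W = 10·Wi·[P80^(−½) − F80^(−½)]
1/√353 = 0.053225;  1/√24792 = 0.006351
W = 10·11.0·(0.053225 − 0.006351) = 5.1561 kWh/t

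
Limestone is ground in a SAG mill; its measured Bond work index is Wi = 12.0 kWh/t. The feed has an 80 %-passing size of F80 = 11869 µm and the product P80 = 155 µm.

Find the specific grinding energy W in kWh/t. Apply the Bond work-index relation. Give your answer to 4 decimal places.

W = 8.5372 kWh/t

W = 10·Wi·(P80^(-½) − F80^(-½))
1/√155 = 0.080322;  1/√11869 = 0.009179
W = 10·12.0·(0.080322 − 0.009179) = 8.5372 kWh/t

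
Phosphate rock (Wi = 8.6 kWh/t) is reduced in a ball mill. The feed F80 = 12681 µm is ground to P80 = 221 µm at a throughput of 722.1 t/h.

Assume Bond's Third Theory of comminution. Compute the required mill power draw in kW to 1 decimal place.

W = 10 Wi (1/√P80 − 1/√F80)  [Bond]
W = 10·8.6·(1/√221 − 1/√12681) = 10·8.6·(0.058387) = 5.0213 kWh/t
Power = W × throughput = 5.0213 kWh/t × 722.1 t/h = 3625.9 kW

P = 3625.9 kW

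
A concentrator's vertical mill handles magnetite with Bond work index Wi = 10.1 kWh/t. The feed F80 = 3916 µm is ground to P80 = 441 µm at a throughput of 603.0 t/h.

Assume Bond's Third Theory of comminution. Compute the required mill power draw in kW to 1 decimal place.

W = 10·Wi·(P80^(-½) − F80^(-½))
W = 10·10.1·(1/√441 − 1/√3916) = 10·10.1·(0.031639) = 3.1955 kWh/t
Mill draw = 3.1955 × 603.0 = 1926.9 kW

P = 1926.9 kW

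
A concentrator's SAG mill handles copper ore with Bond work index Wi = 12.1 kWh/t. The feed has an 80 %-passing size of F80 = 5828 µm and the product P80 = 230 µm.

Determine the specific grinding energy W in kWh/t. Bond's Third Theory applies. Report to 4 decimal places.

W_Bond = 10·Wi·(1/√P₈₀ − 1/√F₈₀)
1/√230 = 0.065938;  1/√5828 = 0.013099
W = 10·12.1·(0.065938 − 0.013099) = 6.3935 kWh/t

W = 6.3935 kWh/t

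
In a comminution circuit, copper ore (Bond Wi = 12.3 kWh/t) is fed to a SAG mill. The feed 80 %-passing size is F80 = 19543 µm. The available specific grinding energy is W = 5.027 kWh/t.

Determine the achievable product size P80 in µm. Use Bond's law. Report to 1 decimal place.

Bond:  W = 10 Wi (1/√P − 1/√F)
P80^-0.5 = F80^-0.5 + W/(10 Wi)
  = 5.0270/(10·12.3) + 1/√19543 = 0.040870 + 0.007153 = 0.048023
P80 = (1/0.048023)² = 20.8233² = 433.61 µm

P80 = 433.6 µm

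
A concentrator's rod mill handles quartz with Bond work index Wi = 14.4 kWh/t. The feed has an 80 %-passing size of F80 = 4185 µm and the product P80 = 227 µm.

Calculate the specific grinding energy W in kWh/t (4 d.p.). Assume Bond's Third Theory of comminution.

W = 7.3317 kWh/t

W = 10·Wi·(P80^(-½) − F80^(-½))
1/√227 = 0.066372;  1/√4185 = 0.015458
W = 10·14.4·(0.066372 − 0.015458) = 7.3317 kWh/t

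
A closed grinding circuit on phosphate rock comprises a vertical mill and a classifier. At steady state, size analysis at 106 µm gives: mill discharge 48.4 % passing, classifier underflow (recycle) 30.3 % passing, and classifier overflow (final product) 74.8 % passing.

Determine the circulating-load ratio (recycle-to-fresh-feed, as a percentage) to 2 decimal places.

CL = 145.86 %

Two-product formula at 106 µm:
d + r·d = r·u + o → r(d−u) = o−d
r = (74.8 − 48.4)/(48.4 − 30.3) = 26.4/18.1 = 1.4586
CL = 100·r = 145.86 %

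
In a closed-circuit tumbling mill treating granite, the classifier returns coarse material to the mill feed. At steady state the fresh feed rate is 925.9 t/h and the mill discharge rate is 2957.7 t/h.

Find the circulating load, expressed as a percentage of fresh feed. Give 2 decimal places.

CL = 219.44 %

Discharge = new feed + return, hence
R = M − F = 2957.7 − 925.9 = 2031.8 t/h
CL = 100·R/F = 100·2031.8/925.9 = 219.44 %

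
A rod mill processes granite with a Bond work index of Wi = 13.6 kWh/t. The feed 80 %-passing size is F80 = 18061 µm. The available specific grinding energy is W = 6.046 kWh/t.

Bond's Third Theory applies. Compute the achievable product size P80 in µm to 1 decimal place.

W = 10·Wi·(P80^(-½) − F80^(-½))
⇒ 1/√P80 = W/(10·Wi) + 1/√F80
  = 6.0460/(10·13.6) + 1/√18061 = 0.044456 + 0.007441 = 0.051897
P80 = (1/0.051897)² = 19.2690² = 371.29 µm

P80 = 371.3 µm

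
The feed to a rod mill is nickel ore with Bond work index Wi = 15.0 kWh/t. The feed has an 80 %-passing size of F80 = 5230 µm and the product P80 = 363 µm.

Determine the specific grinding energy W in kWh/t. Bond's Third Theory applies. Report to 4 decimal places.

W = 5.7988 kWh/t

Bond: W = 10·Wi·(1/√P80 − 1/√F80)
1/√363 = 0.052486;  1/√5230 = 0.013828
W = 10·15.0·(0.052486 − 0.013828) = 5.7988 kWh/t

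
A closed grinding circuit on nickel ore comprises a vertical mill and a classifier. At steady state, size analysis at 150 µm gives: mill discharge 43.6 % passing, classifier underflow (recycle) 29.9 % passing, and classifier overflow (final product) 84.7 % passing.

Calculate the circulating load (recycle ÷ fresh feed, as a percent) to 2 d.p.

Mass balance on the −150 µm fraction:
(1+r)·d = r·u + o ⇒ r = (o−d)/(d−u)
r = (84.7 − 43.6)/(43.6 − 29.9) = 41.1/13.7 = 3.0000
CL = 100·r = 300.00 %

CL = 300.00 %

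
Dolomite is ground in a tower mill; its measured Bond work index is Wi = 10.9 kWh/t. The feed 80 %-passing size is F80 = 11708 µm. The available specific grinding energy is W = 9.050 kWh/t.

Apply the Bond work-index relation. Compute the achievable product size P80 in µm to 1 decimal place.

W = 10·Wi·(P80^(-½) − F80^(-½))
⇒ 1/√P80 = W/(10 Wi) + 1/√F80
  = 9.0500/(10·10.9) + 1/√11708 = 0.083028 + 0.009242 = 0.092269
P80 = (1/0.092269)² = 10.8378² = 117.46 µm

P80 = 117.5 µm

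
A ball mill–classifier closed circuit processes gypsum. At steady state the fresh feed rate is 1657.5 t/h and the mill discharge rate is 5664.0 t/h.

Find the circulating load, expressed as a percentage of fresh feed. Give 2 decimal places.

Steady state: M = F + R.
R = M − F = 5664.0 − 1657.5 = 4006.5 t/h
CL = 100·R/F = 100·4006.5/1657.5 = 241.72 %

CL = 241.72 %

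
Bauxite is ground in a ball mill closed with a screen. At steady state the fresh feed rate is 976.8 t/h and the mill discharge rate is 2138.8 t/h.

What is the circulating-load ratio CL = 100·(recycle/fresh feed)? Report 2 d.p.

CL = 118.96 %

Discharge = new feed + return, hence
R = M − F = 2138.8 − 976.8 = 1162.0 t/h
CL = 100·R/F = 100·1162.0/976.8 = 118.96 %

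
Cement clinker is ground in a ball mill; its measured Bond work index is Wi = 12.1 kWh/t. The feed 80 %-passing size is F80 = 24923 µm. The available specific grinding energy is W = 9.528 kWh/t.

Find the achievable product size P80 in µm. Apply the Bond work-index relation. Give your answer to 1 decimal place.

Bond: W = 10·Wi·(1/√P80 − 1/√F80)
⇒ 1/√P80 = W/(10 Wi) + 1/√F80
  = 9.5280/(10·12.1) + 1/√24923 = 0.078744 + 0.006334 = 0.085078
P80 = (1/0.085078)² = 11.7539² = 138.15 µm

P80 = 138.2 µm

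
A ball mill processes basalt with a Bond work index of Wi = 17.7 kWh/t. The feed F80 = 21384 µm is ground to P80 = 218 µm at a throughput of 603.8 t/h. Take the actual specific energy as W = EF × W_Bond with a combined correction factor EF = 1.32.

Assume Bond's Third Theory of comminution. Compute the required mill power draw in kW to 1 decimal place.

W = 10·Wi·[P80^(−½) − F80^(−½)]
W = 10·17.7·(1/√218 − 1/√21384) = 10·17.7·(0.060890) = 10.7776 kWh/t
Apply correction: 10.7776 × 1.32 = 14.2264 kWh/t
P_mill = W·ṁ = 14.2264·603.8 = 8589.9 kW

P = 8589.9 kW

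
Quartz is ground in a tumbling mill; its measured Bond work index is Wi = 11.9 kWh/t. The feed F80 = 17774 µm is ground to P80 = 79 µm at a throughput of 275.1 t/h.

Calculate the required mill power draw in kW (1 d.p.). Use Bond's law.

P = 3437.6 kW

Bond: W = 10·Wi·(1/√P80 − 1/√F80)
W = 10·11.9·(1/√79 − 1/√17774) = 10·11.9·(0.105008) = 12.4960 kWh/t
Power = W × throughput = 12.4960 kWh/t × 275.1 t/h = 3437.6 kW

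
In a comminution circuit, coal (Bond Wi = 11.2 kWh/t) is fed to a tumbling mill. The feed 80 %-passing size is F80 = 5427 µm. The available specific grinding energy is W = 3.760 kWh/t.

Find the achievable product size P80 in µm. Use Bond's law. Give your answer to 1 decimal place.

W = 10 Wi (1/√P80 − 1/√F80)  [Bond]
P80^(−½) = W/(10 Wi) + F80^(−½)
  = 3.7600/(10·11.2) + 1/√5427 = 0.033571 + 0.013574 = 0.047146
P80 = (1/0.047146)² = 21.2108² = 449.90 µm

P80 = 449.9 µm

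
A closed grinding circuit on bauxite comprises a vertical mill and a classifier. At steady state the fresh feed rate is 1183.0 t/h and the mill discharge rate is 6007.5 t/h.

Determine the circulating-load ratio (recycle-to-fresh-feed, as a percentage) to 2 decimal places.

M = F + R at steady state, so:
R = M − F = 6007.5 − 1183.0 = 4824.5 t/h
CL = 100·R/F = 100·4824.5/1183.0 = 407.82 %

CL = 407.82 %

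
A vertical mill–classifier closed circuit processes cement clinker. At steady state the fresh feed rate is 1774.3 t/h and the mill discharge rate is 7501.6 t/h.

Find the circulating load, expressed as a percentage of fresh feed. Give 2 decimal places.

Discharge = new feed + return, hence
R = M − F = 7501.6 − 1774.3 = 5727.3 t/h
CL = 100·R/F = 100·5727.3/1774.3 = 322.79 %

CL = 322.79 %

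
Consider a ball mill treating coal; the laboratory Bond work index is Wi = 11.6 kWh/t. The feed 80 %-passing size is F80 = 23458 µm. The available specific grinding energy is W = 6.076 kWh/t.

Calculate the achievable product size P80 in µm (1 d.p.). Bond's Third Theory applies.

W = 10 Wi / √P80 − 10 Wi / √F80
⇒ 1/√P80 = W/(10 Wi) + 1/√F80
  = 6.0760/(10·11.6) + 1/√23458 = 0.052379 + 0.006529 = 0.058908
P80 = (1/0.058908)² = 16.9755² = 288.17 µm

P80 = 288.2 µm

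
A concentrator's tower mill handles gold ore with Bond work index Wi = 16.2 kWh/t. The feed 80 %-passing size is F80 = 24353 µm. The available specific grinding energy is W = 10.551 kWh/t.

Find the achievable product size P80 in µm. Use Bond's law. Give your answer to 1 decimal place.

Bond:  W = 10 Wi (1/√P − 1/√F)
P80^(−½) = W/(10 Wi) + F80^(−½)
  = 10.5510/(10·16.2) + 1/√24353 = 0.065130 + 0.006408 = 0.071538
P80 = (1/0.071538)² = 13.9787² = 195.40 µm

P80 = 195.4 µm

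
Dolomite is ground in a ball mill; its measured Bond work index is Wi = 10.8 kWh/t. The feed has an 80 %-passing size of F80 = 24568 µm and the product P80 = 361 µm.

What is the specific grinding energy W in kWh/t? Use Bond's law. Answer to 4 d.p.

W = 10·Wi·[P80^(−½) − F80^(−½)]
1/√361 = 0.052632;  1/√24568 = 0.006380
W = 10·10.8·(0.052632 − 0.006380) = 4.9952 kWh/t

W = 4.9952 kWh/t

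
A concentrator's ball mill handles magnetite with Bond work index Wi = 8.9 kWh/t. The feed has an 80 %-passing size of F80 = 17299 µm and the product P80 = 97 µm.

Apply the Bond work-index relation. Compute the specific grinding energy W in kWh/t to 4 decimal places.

W = 8.3599 kWh/t

W_Bond = 10·Wi·(1/√P₈₀ − 1/√F₈₀)
1/√97 = 0.101535;  1/√17299 = 0.007603
W = 10·8.9·(0.101535 − 0.007603) = 8.3599 kWh/t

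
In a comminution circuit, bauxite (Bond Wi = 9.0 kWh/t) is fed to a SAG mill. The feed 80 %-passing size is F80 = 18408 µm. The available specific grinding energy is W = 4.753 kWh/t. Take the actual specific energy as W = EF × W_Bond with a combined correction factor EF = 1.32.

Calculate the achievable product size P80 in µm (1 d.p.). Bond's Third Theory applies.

Bond: W = 10·Wi·(1/√P80 − 1/√F80)
W_Bond = W / EF = 4.753 / 1.32 = 3.6008 kWh/t
⇒ 1/√P80 = W_Bond/(10·Wi) + 1/√F80
  = 3.6008/(10·9.0) + 1/√18408 = 0.040008 + 0.007370 = 0.047379
P80 = (1/0.047379)² = 21.1064² = 445.48 µm

P80 = 445.5 µm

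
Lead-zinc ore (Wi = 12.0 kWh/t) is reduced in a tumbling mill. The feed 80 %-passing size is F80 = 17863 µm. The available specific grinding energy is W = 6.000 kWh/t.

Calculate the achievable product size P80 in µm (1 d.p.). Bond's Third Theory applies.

P80 = 302.6 µm

Bond: W = 10·Wi·(1/√P80 − 1/√F80)
⇒ 1/√P80 = W/(10 Wi) + 1/√F80
  = 6.0000/(10·12.0) + 1/√17863 = 0.050000 + 0.007482 = 0.057482
P80 = (1/0.057482)² = 17.3967² = 302.65 µm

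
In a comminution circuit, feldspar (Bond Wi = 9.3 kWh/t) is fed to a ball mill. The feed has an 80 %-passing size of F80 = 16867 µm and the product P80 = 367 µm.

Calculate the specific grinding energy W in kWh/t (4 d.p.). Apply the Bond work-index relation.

W = 4.1385 kWh/t

W = 10 Wi / √P80 − 10 Wi / √F80
1/√367 = 0.052200;  1/√16867 = 0.007700
W = 10·9.3·(0.052200 − 0.007700) = 4.1385 kWh/t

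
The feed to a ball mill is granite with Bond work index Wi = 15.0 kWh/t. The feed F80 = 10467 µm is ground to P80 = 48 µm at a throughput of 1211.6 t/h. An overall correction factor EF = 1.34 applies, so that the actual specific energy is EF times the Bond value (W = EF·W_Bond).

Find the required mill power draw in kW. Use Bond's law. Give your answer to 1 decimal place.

W = 10 Wi / √P80 − 10 Wi / √F80
W = 10·15.0·(1/√48 − 1/√10467) = 10·15.0·(0.134563) = 20.1845 kWh/t
Corrected W = EF·W_Bond = 1.34·20.1845 = 27.0472 kWh/t
Mill draw = 27.0472 × 1211.6 = 32770.4 kW

P = 32770.4 kW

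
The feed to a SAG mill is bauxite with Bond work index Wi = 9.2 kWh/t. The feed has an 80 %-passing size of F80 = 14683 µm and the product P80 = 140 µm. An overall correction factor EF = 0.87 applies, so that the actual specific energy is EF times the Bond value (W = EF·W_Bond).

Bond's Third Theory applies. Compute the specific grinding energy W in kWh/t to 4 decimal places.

W = 10 Wi / √P80 − 10 Wi / √F80
1/√140 = 0.084515;  1/√14683 = 0.008253
W = 10·9.2·(0.084515 − 0.008253) = 7.0162 kWh/t
W_actual = 0.87 × 7.0162 = 6.1041 kWh/t

W = 6.1041 kWh/t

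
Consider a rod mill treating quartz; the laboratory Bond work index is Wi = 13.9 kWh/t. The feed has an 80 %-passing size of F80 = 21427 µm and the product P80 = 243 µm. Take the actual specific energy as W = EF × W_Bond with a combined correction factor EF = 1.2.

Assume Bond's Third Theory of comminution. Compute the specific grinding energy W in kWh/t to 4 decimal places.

W = 10 Wi / √P80 − 10 Wi / √F80
1/√243 = 0.064150;  1/√21427 = 0.006832
W = 10·13.9·(0.064150 − 0.006832) = 7.9673 kWh/t
With EF = 1.2: W = 7.9673·1.2 = 9.5607 kWh/t

W = 9.5607 kWh/t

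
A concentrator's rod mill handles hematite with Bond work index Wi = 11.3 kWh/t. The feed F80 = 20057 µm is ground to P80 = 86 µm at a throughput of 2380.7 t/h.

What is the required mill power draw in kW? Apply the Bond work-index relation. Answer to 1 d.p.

Bond: W = 10·Wi·(1/√P80 − 1/√F80)
W = 10·11.3·(1/√86 − 1/√20057) = 10·11.3·(0.100772) = 11.3872 kWh/t
Mill draw = 11.3872 × 2380.7 = 27109.5 kW

P = 27109.5 kW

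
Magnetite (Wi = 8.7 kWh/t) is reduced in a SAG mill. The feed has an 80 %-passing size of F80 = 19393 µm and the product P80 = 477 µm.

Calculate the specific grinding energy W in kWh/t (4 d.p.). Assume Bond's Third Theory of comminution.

W = 3.3587 kWh/t

W = 10 Wi / √P80 − 10 Wi / √F80
1/√477 = 0.045787;  1/√19393 = 0.007181
W = 10·8.7·(0.045787 − 0.007181) = 3.3587 kWh/t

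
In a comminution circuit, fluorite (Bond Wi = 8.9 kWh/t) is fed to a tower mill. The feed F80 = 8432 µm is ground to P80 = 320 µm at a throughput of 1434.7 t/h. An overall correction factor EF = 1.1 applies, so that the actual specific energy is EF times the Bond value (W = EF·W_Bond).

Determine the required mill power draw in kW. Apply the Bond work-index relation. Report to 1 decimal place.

P = 6322.2 kW

Bond: W = 10·Wi·(1/√P80 − 1/√F80)
W = 10·8.9·(1/√320 − 1/√8432) = 10·8.9·(0.045012) = 4.0060 kWh/t
W_actual = 1.1 × 4.0060 = 4.4066 kWh/t
Power = W × throughput = 4.4066 kWh/t × 1434.7 t/h = 6322.2 kW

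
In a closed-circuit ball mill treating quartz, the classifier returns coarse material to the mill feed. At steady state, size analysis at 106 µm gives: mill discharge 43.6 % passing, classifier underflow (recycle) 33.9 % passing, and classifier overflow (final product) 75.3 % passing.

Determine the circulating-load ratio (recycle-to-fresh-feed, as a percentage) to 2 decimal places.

Let r = R/F. Size balance at 106 µm:
d + r·d = r·u + o → r(d−u) = o−d
r = (75.3 − 43.6)/(43.6 − 33.9) = 31.7/9.7 = 3.2680
CL = 100·r = 326.80 %

CL = 326.80 %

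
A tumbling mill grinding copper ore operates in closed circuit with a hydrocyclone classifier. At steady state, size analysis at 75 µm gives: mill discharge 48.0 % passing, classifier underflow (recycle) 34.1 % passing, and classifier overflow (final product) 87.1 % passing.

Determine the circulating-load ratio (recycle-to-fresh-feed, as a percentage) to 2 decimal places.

Balance %-passing 75 µm (r = R/F):
(1+r)d = ru + o → r = (o−d)/(d−u)
r = (87.1 − 48.0)/(48.0 − 34.1) = 39.1/13.9 = 2.8129
CL = 100·r = 281.29 %

CL = 281.29 %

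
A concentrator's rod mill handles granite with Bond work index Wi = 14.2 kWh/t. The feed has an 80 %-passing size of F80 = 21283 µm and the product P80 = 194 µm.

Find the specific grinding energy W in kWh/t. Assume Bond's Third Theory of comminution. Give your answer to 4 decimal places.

Bond: W = 10·Wi·(1/√P80 − 1/√F80)
1/√194 = 0.071796;  1/√21283 = 0.006855
W = 10·14.2·(0.071796 − 0.006855) = 9.2216 kWh/t

W = 9.2216 kWh/t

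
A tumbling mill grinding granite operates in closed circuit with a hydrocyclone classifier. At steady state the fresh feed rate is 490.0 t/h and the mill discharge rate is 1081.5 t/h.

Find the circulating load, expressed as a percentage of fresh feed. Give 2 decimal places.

Steady state: M = F + R.
R = M − F = 1081.5 − 490.0 = 591.5 t/h
CL = 100·R/F = 100·591.5/490.0 = 120.71 %

CL = 120.71 %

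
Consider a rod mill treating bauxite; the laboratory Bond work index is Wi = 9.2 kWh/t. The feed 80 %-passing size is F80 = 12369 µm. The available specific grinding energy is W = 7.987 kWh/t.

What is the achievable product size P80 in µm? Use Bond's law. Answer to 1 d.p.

W = 10 Wi (P80^-0.5 − F80^-0.5)
⇒ 1/√P80 = W/(10·Wi) + 1/√F80
  = 7.9870/(10·9.2) + 1/√12369 = 0.086815 + 0.008992 = 0.095807
P80 = (1/0.095807)² = 10.4377² = 108.95 µm

P80 = 108.9 µm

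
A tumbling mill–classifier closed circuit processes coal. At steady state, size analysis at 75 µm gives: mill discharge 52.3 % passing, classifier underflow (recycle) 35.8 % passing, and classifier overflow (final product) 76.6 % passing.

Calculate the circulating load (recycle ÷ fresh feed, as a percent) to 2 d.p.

Balance %-passing 75 µm (r = R/F):
r = (o − d)/(d − u)
r = (76.6 − 52.3)/(52.3 − 35.8) = 24.3/16.5 = 1.4727
CL = 100·r = 147.27 %

CL = 147.27 %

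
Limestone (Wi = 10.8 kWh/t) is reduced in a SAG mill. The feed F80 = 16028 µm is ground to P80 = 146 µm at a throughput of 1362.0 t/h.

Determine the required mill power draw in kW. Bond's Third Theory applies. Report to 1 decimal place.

P = 11011.9 kW

W = 10 Wi (1/√P80 − 1/√F80)  [Bond]
W = 10·10.8·(1/√146 − 1/√16028) = 10·10.8·(0.074862) = 8.0851 kWh/t
Power = W × throughput = 8.0851 kWh/t × 1362.0 t/h = 11011.9 kW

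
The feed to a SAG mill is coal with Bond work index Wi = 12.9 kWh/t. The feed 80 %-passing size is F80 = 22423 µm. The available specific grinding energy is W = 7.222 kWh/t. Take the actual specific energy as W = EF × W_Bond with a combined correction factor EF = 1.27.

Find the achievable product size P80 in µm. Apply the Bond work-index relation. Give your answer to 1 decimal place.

P80 = 388.1 µm

Bond: W = 10·Wi·(1/√P80 − 1/√F80)
W_Bond = W / EF = 7.222 / 1.27 = 5.6866 kWh/t
P80^-0.5 = F80^-0.5 + W_Bond/(10 Wi)
  = 5.6866/(10·12.9) + 1/√22423 = 0.044082 + 0.006678 = 0.050760
P80 = (1/0.050760)² = 19.7004² = 388.11 µm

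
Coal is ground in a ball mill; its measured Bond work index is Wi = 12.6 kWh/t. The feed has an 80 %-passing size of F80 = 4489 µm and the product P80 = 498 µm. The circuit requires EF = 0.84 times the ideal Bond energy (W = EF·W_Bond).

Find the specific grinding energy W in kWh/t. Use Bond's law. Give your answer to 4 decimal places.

W = 3.1631 kWh/t

W = 10 Wi / √P80 − 10 Wi / √F80
1/√498 = 0.044811;  1/√4489 = 0.014925
W = 10·12.6·(0.044811 − 0.014925) = 3.7656 kWh/t
W_actual = 0.84 × 3.7656 = 3.1631 kWh/t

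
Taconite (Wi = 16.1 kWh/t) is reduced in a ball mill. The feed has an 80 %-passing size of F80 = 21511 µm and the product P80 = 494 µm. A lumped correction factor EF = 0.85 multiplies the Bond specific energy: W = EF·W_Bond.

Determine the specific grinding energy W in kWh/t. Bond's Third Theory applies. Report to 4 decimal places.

W = 10 Wi (P80^-0.5 − F80^-0.5)
1/√494 = 0.044992;  1/√21511 = 0.006818
W = 10·16.1·(0.044992 − 0.006818) = 6.1460 kWh/t
Apply correction: 6.1460 × 0.85 = 5.2241 kWh/t

W = 5.2241 kWh/t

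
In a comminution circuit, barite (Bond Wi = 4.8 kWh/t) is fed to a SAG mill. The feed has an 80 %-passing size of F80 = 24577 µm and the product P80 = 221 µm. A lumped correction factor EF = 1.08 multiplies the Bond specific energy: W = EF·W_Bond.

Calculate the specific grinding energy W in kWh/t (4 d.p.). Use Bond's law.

W = 3.1565 kWh/t

W_Bond = 10·Wi·(1/√P₈₀ − 1/√F₈₀)
1/√221 = 0.067267;  1/√24577 = 0.006379
W = 10·4.8·(0.067267 − 0.006379) = 2.9226 kWh/t
W_actual = 1.08 × 2.9226 = 3.1565 kWh/t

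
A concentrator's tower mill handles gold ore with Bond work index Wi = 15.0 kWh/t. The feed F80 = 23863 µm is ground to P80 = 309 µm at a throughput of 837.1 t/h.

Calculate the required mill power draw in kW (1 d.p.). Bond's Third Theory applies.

W = 10·Wi·(P80^(-½) − F80^(-½))
W = 10·15.0·(1/√309 − 1/√23863) = 10·15.0·(0.050415) = 7.5622 kWh/t
P_mill = W·ṁ = 7.5622·837.1 = 6330.3 kW

P = 6330.3 kW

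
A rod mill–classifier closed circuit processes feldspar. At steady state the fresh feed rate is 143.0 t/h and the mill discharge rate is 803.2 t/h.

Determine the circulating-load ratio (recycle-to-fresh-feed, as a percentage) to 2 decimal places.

CL = 461.68 %

Steady state: M = F + R.
R = M − F = 803.2 − 143.0 = 660.2 t/h
CL = 100·R/F = 100·660.2/143.0 = 461.68 %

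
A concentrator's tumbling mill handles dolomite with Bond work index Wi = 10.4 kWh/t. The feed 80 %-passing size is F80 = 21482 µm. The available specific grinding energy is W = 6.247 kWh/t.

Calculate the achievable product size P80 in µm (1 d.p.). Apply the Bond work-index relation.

P80 = 223.5 µm

Bond: W = 10·Wi·(1/√P80 − 1/√F80)
1/√P80 = 1/√F80 + W/(10·Wi)
  = 6.2470/(10·10.4) + 1/√21482 = 0.060067 + 0.006823 = 0.066890
P80 = (1/0.066890)² = 14.9499² = 223.50 µm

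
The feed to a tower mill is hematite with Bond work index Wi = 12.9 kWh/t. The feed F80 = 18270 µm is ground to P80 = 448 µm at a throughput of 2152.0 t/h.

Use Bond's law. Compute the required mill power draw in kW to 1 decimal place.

W = 10 Wi / √P80 − 10 Wi / √F80
W = 10·12.9·(1/√448 − 1/√18270) = 10·12.9·(0.039847) = 5.1403 kWh/t
P = W·T = 5.1403·2152.0 = 11061.9 kW

P = 11061.9 kW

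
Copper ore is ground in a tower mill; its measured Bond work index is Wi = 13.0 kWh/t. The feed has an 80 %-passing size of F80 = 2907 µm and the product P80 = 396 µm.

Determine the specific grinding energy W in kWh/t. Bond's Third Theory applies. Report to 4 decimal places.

W = 10·Wi·[P80^(−½) − F80^(−½)]
1/√396 = 0.050252;  1/√2907 = 0.018547
W = 10·13.0·(0.050252 − 0.018547) = 4.1216 kWh/t

W = 4.1216 kWh/t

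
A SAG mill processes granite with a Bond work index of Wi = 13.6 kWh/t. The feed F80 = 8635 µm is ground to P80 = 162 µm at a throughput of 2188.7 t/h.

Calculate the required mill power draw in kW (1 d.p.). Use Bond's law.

P = 20183.4 kW

Bond: W = 10·Wi·(1/√P80 − 1/√F80)
W = 10·13.6·(1/√162 − 1/√8635) = 10·13.6·(0.067806) = 9.2216 kWh/t
Mill draw = 9.2216 × 2188.7 = 20183.4 kW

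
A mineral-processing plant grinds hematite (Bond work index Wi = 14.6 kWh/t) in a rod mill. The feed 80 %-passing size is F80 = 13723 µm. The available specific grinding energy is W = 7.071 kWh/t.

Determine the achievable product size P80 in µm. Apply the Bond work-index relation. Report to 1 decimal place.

P80 = 308.1 µm

W = 10 Wi / √P80 − 10 Wi / √F80
1/√P80 = 1/√F80 + W/(10·Wi)
  = 7.0710/(10·14.6) + 1/√13723 = 0.048432 + 0.008536 = 0.056968
P80 = (1/0.056968)² = 17.5537² = 308.13 µm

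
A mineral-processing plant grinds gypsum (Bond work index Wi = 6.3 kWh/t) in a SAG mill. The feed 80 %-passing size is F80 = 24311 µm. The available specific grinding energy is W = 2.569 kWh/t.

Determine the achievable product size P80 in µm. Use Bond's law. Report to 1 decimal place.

W = 10 Wi (1/√P80 − 1/√F80)  [Bond]
P80^-0.5 = F80^-0.5 + W/(10 Wi)
  = 2.5690/(10·6.3) + 1/√24311 = 0.040778 + 0.006414 = 0.047191
P80 = (1/0.047191)² = 21.1903² = 449.03 µm

P80 = 449.0 µm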